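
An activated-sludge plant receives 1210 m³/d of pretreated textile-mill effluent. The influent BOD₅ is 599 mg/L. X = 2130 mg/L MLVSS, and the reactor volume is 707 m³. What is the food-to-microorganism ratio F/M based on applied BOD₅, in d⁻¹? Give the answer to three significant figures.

F/M = Q·S₀ / (V·X) = 1210 × 599 / (707.0 × 2130) = 0.4813 g BOD₅·(g VSS·d)⁻¹.

F/M ≈ 0.481 d⁻¹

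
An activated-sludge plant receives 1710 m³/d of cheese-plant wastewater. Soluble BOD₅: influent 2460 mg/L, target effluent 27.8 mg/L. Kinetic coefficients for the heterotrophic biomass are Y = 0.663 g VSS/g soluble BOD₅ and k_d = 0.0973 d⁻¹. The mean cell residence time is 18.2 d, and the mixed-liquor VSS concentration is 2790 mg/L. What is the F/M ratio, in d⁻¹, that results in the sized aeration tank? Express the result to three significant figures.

F/M ≈ 0.232 d⁻¹

From the SRT design equation V = Y Q (S₀−S) θ_c / [X (1 + k_d θ_c)] = 0.663 × 1710 × (2460 − 27.8) × 18.2 / [2790 × (1 + 0.0973 × 18.2)] = 5.02×10^7 / 7731 = 6492 m³.
F/M = applied load / biomass = Q·S₀/(V·X) = 1710 × 2460 / (6492 × 2790) = 0.2323 d⁻¹.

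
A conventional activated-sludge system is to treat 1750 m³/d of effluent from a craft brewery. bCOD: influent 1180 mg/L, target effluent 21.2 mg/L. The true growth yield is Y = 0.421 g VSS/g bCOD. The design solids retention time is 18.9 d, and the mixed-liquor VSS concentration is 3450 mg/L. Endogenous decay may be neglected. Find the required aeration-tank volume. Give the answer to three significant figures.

V ≈ 4680 m³

With k_d = 0 the design equation reduces to V = Y Q (S₀−S) θ_c / X = 0.421 × 1750 × (1180 − 21.2) × 18.9 / 3450 = 4677 m³.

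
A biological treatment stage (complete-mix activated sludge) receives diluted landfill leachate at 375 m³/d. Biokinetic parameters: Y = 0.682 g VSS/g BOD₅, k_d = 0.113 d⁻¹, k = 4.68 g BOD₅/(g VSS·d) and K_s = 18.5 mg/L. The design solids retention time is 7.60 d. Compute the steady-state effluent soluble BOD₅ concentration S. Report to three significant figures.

For a completely mixed reactor with recycle the Lawrence–McCarty relation gives S = K_s·(1 + k_d·θ_c) / [θ_c·(Y·k − k_d) − 1] = 18.5 × (1 + 0.113 × 7.60) / [7.60 × (0.682 × 4.68 − 0.113) − 1] = 34.39 / 22.40 = 1.535 mg/L.

S ≈ 1.54 mg/L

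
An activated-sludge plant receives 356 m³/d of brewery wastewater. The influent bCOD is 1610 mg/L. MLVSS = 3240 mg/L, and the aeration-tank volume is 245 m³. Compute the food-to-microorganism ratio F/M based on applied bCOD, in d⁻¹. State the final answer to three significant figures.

F/M = applied load / biomass = Q·S₀/(V·X) = 356 × 1610 / (245.0 × 3240) = 0.7220 d⁻¹.

F/M ≈ 0.722 d⁻¹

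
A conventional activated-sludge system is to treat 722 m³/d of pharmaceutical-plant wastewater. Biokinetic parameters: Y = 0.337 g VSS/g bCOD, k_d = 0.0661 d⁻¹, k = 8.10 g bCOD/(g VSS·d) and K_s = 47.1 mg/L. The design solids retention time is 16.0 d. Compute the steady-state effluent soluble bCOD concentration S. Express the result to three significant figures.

S ≈ 2.33 mg/L

For a completely mixed reactor with recycle the Lawrence–McCarty relation gives S = K_s·(1 + k_d·θ_c) / [θ_c·(Y·k − k_d) − 1] = 47.1 × (1 + 0.0661 × 16.0) / [16.0 × (0.337 × 8.10 − 0.0661) − 1] = 96.91 / 41.62 = 2.329 mg/L.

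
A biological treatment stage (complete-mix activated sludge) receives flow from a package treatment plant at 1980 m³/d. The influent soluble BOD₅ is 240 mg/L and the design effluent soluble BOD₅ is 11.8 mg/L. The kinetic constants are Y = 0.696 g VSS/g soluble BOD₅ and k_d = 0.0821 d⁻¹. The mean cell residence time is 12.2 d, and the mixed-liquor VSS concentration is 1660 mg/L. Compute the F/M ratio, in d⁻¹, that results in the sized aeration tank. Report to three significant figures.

F/M ≈ 0.248 d⁻¹

Steady-state biomass mass balance: V·X·(1 + k_d·θ_c) = Y·Q·(S₀ − S)·θ_c, so V = 0.696 × 1980 × (240 − 11.8) × 12.2 / [1660 × (1 + 0.0821 × 12.2)] = 3.84×10^6 / 3323 = 1155 m³.
Food-to-microorganism ratio F/M = Q S₀ / (V X) = 1980 × 240 / (1155 × 1660) = 0.2479 d⁻¹.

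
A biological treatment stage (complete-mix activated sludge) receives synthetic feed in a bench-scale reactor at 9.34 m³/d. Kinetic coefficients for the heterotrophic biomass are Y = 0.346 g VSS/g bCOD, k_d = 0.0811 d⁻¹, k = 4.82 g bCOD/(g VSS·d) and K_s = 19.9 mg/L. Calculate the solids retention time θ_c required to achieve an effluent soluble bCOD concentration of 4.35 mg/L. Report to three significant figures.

θ_c ≈ 4.59 d

At the target effluent, Y k S/(K_s+S) = 0.346×4.82×4.35/24.25 = 0.2992 d⁻¹.
1/θ_c = 0.2992 − 0.0811 = 0.2181 d⁻¹, so θ_c = 4.586 d.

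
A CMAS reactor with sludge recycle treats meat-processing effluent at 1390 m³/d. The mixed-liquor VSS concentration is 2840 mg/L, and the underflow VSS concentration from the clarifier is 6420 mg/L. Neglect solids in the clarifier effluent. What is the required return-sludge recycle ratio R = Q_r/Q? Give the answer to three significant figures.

R ≈ 0.793

R = Q_r/Q = X/(X_r − X) = 2840 / (6420 − 2840) = 0.7933.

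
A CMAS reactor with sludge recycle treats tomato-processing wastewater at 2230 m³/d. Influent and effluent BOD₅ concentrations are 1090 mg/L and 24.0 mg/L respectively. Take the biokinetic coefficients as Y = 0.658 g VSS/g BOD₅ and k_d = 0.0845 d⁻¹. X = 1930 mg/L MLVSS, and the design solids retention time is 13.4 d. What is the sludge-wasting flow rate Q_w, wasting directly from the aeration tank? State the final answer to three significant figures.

Rearranging the biomass balance for a CMAS with decay, V = Y·Q·ΔS·θ_c / [X·(1+k_d θ_c)] = 0.658 × 2230 × (1090 − 24.0) × 13.4 / [1930 × (1 + 0.0845 × 13.4)] = 2.1×10^7 / 4115 = 5093 m³.
For wasting at MLVSS concentration, Q_w = V/θ_c = 5093/13.4 = 380.1 m³/d.

Q_w ≈ 380 m³/d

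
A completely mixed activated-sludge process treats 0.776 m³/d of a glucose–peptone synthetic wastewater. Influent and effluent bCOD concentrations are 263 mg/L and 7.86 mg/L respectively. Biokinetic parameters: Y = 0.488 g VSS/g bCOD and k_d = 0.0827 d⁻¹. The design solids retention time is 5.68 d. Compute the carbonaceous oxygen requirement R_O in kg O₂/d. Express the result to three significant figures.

R_O ≈ 0.105 kg O₂/d

Correct the yield for decay: Y_obs = Y/(1 + k_d θ_c) = 0.488 / (1 + 0.0827 × 5.68) = 0.488 / 1.470 = 0.3320.
Mass of bCOD removed per day: Q(S₀ − S) = 0.776 × 255.1 g/m³ = 0.1980 kg/d.
Biomass synthesised: P_X = Y_obs × 0.1980 = 0.06574 kg VSS/d.
R_O = Q·ΔS − 1.42 P_X = 0.1980 − 0.09335 = 0.1046 kg O₂/d.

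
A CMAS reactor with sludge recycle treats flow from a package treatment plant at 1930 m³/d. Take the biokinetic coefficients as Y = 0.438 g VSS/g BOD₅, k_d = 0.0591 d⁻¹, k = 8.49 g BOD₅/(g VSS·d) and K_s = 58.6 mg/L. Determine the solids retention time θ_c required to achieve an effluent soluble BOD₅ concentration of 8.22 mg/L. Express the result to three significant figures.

θ_c ≈ 2.51 d

From 1/θ_c = Y·k·S/(K_s + S) − k_d: Y·k·S/(K_s+S) = 0.438 × 8.49 × 8.22 / (58.6 + 8.22) = 0.4575 d⁻¹.
1/θ_c = 0.4575 − 0.0591 = 0.3984 d⁻¹, so θ_c = 2.510 d.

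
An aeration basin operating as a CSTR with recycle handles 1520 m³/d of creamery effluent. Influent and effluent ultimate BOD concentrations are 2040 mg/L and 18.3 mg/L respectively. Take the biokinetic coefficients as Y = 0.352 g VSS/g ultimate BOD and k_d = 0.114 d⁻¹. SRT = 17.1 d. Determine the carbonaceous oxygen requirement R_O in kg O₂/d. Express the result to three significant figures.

Y_obs = Y / (1 + k_d θ_c) = 0.352 / (1 + 0.114 × 17.1) = 0.352 / 2.949 = 0.1193.
Mass of ultimate BOD removed per day: Q(S₀ − S) = 1520 × 2022 g/m³ = 3073 kg/d.
Net sludge production P_X = 0.1193 × 3073 = 366.7 kg VSS/d.
Carbonaceous O₂ demand = substrate oxidised − cell-mass equivalent = 3073 − 1.42 × 366.7 = 2552 kg O₂/d.

R_O ≈ 2550 kg O₂/d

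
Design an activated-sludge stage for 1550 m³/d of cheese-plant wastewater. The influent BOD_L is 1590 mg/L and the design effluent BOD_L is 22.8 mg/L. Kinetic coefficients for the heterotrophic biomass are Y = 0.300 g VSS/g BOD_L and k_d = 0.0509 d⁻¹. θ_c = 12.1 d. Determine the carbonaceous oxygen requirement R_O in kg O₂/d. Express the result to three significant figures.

R_O ≈ 1790 kg O₂/d

Observed yield with endogenous decay: Y_obs = Y / (1 + k_d·θ_c) = 0.300 / (1 + 0.0509 × 12.1) = 0.300 / 1.616 = 0.1857 g VSS/g BOD_L.
Mass of BOD_L removed per day: Q(S₀ − S) = 1550 × 1567 g/m³ = 2429 kg/d.
Net sludge production P_X = 0.1857 × 2429 = 451.0 kg VSS/d.
R_O = Q·ΔS − 1.42 P_X = 2429 − 640.4 = 1789 kg O₂/d.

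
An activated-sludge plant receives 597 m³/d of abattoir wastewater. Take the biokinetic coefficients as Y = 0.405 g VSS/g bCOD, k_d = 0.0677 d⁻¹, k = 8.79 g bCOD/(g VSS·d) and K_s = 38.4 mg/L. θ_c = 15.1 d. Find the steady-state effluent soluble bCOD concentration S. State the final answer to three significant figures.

S ≈ 1.50 mg/L

For a completely mixed reactor with recycle the Lawrence–McCarty relation gives S = K_s·(1 + k_d·θ_c) / [θ_c·(Y·k − k_d) − 1] = 38.4 × (1 + 0.0677 × 15.1) / [15.1 × (0.405 × 8.79 − 0.0677) − 1] = 77.66 / 51.73 = 1.501 mg/L.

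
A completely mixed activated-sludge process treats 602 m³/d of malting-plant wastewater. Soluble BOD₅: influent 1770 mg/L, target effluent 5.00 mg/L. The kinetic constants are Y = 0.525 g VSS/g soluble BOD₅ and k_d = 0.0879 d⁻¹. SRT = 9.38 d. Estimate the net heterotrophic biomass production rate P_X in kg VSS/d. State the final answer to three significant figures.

Y_obs = Y / (1 + k_d θ_c) = 0.525 / (1 + 0.0879 × 9.38) = 0.525 / 1.825 = 0.2877.
Mass of soluble BOD₅ removed per day: Q(S₀ − S) = 602 × 1765 g/m³ = 1063 kg/d.
P_X = Y_obs · Q(S₀ − S) = 0.2877 × 1063 = 305.7 kg VSS/d.

P_X ≈ 306 kg VSS/d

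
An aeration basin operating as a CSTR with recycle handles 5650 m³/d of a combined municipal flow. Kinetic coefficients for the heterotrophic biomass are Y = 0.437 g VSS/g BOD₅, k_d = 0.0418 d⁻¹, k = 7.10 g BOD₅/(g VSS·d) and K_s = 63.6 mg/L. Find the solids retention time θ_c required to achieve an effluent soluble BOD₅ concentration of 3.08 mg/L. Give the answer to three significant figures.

At the target effluent, Y k S/(K_s+S) = 0.437×7.10×3.08/66.68 = 0.1433 d⁻¹.
θ_c = 1/(μ − k_d) = 1/(0.1433 − 0.0418) = 1/0.1015 = 9.851 d.

θ_c ≈ 9.85 d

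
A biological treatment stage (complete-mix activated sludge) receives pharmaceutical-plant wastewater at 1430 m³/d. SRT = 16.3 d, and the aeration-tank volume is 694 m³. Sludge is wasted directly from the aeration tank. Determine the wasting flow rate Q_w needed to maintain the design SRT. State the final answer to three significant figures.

For wasting at MLVSS concentration, Q_w = V/θ_c = 694.0/16.3 = 42.58 m³/d.

Q_w ≈ 42.6 m³/d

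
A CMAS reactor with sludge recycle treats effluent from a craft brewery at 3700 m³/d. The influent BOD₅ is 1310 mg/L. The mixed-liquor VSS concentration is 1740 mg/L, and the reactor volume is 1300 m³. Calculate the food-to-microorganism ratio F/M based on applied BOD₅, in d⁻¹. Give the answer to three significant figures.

F/M ≈ 2.14 d⁻¹

F/M = applied load / biomass = Q·S₀/(V·X) = 3700 × 1310 / (1300 × 1740) = 2.143 d⁻¹.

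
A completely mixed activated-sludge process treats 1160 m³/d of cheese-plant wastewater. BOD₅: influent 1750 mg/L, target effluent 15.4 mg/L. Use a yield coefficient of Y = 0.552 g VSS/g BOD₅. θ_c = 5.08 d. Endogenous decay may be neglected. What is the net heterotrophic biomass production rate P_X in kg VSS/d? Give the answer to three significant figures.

With endogenous decay neglected, the observed yield equals the true yield: Y_obs = Y = 0.552 g VSS/g BOD₅.
Q·(S₀ − S) = 1160 × (1750 − 15.4) × 10⁻³ = 2012 kg/d removed.
Net biomass production P_X = Y_obs × Q·(S₀ − S) = 0.5520 × 2012 = 1111 kg VSS/d.

P_X ≈ 1110 kg VSS/d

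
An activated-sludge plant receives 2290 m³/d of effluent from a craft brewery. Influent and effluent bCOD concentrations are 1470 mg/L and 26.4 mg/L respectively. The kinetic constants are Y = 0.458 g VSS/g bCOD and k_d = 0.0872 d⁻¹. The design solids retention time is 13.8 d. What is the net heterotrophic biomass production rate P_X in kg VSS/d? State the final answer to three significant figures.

P_X ≈ 687 kg VSS/d

Observed yield with endogenous decay: Y_obs = Y / (1 + k_d·θ_c) = 0.458 / (1 + 0.0872 × 13.8) = 0.458 / 2.203 = 0.2079 g VSS/g bCOD.
Substrate removed = Q·(S₀ − S) = 2290 m³/d × (1470 − 26.4) g/m³ = 3.31×10^6 g/d = 3306 kg/d.
P_X = Y_obs · Q(S₀ − S) = 0.2079 × 3306 = 687.2 kg VSS/d.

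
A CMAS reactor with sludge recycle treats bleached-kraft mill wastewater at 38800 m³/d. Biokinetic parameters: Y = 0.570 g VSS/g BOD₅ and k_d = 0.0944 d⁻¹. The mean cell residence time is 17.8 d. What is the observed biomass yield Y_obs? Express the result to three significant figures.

Y_obs ≈ 0.213 g VSS/g BOD₅

The observed yield is Y_obs = Y/(1 + k_d·θ_c) = 0.570 / (1 + 0.0944 × 17.8) = 0.570 / 2.680 = 0.2127 g VSS per g BOD₅ removed.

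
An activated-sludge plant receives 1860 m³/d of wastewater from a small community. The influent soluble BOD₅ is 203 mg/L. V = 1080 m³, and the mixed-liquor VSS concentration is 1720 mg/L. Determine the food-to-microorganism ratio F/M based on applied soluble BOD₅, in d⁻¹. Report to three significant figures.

Food-to-microorganism ratio F/M = Q S₀ / (V X) = 1860 × 203 / (1080 × 1720) = 0.2033 d⁻¹.

F/M ≈ 0.203 d⁻¹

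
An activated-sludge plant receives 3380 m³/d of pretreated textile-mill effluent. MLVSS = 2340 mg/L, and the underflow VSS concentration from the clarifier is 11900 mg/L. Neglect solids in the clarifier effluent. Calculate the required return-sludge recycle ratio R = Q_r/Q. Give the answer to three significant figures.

Mass balance around the secondary clarifier (neglecting effluent solids): R = X / (X_r − X) = 2340 / (11900 − 2340) = 0.2448.

R ≈ 0.245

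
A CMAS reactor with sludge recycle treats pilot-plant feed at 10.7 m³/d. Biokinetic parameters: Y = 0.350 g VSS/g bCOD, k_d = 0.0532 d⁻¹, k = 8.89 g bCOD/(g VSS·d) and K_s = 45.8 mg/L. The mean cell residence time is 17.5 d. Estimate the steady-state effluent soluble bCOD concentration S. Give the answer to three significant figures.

S ≈ 1.68 mg/L

From the Monod/SRT balance for a CMAS, S = K_s·(1+k_d θ_c)/[θ_c·(Y k − k_d) − 1] = 45.8 × (1 + 0.0532 × 17.5) / [17.5 × (0.350 × 8.89 − 0.0532) − 1] = 88.44 / 52.52 = 1.684 mg/L.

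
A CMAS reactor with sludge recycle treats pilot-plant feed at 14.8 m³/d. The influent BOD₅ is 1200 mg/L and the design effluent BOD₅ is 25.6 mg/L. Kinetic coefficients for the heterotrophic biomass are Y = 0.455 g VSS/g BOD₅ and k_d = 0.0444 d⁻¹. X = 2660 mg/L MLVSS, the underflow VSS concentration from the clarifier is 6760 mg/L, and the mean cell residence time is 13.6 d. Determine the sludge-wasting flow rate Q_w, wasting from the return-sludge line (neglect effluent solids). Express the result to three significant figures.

Rearranging the biomass balance for a CMAS with decay, V = Y·Q·ΔS·θ_c / [X·(1+k_d θ_c)] = 0.455 × 14.8 × (1200 − 25.6) × 13.6 / [2660 × (1 + 0.0444 × 13.6)] = 1.08×10^5 / 4266 = 25.21 m³.
θ_c = V·X/(Q_w·X_r) when wasting from the recycle, so Q_w = V·X/(θ_c·X_r) = 25.21 × 2660 / (13.6 × 6760) = 0.7294 m³/d.

Q_w ≈ 0.729 m³/d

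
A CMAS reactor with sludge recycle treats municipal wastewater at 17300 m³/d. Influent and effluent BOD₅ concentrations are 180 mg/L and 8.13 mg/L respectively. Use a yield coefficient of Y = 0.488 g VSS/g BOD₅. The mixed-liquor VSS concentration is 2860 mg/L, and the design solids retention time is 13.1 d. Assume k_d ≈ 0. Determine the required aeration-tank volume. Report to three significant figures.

V ≈ 6650 m³

Biomass mass balance (decay neglected): V·X = Y·Q·(S₀ − S)·θ_c, so V = 0.488 × 17300 × (180 − 8.13) × 13.1 / 2860 = 6646 m³.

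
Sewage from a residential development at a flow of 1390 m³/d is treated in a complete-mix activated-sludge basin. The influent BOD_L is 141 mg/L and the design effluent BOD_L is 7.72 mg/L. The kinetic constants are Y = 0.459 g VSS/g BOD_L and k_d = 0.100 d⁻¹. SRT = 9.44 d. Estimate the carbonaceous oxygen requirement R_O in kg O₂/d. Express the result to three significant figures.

Correct the yield for decay: Y_obs = Y/(1 + k_d θ_c) = 0.459 / (1 + 0.100 × 9.44) = 0.459 / 1.944 = 0.2361.
ΔS = 141 − 7.72 = 133.3 mg/L, so the substrate removal rate is 1390 × 133.3/1000 = 185.3 kg BOD_L/d.
P_X = Y_obs·Q·(S₀ − S) = 0.2361 × 185.3 = 43.74 kg VSS/d.
Carbonaceous O₂ demand = substrate oxidised − cell-mass equivalent = 185.3 − 1.42 × 43.74 = 123.1 kg O₂/d.

R_O ≈ 123 kg O₂/d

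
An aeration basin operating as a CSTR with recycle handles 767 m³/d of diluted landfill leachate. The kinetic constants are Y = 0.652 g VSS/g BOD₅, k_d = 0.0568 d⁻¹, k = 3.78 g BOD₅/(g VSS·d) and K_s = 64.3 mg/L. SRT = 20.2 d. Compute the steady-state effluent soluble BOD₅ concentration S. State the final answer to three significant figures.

Effluent substrate depends only on kinetics and SRT: S = K_s(1 + k_d θ_c) / [θ_c(Yk − k_d) − 1] = 64.3 × (1 + 0.0568 × 20.2) / [20.2 × (0.652 × 3.78 − 0.0568) − 1] = 138.1 / 47.64 = 2.899 mg/L.

S ≈ 2.90 mg/L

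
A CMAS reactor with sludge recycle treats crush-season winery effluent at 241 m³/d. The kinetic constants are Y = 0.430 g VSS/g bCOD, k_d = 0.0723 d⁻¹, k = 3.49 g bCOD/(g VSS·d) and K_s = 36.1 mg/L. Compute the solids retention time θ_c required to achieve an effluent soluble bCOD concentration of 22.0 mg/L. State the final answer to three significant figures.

From 1/θ_c = Y·k·S/(K_s + S) − k_d: Y·k·S/(K_s+S) = 0.430 × 3.49 × 22.0 / (36.1 + 22.0) = 0.5683 d⁻¹.
Then 1/θ_c = μ − k_d = 0.5683 − 0.0723 = 0.4960 d⁻¹, giving θ_c = 2.016 d.

θ_c ≈ 2.02 d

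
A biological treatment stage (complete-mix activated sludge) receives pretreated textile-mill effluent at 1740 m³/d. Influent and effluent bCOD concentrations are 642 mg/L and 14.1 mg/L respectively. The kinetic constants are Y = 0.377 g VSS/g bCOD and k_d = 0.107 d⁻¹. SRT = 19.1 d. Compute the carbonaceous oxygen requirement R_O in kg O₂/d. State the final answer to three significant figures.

Y_obs = Y / (1 + k_d θ_c) = 0.377 / (1 + 0.107 × 19.1) = 0.377 / 3.044 = 0.1239.
Q·(S₀ − S) = 1740 × (642 − 14.1) × 10⁻³ = 1093 kg/d removed.
Biomass synthesised: P_X = Y_obs × 1093 = 135.3 kg VSS/d.
R_O = Q·(S₀ − S) − 1.42·P_X = 1093 − 1.42 × 135.3 = 900.4 kg O₂/d.

R_O ≈ 900 kg O₂/d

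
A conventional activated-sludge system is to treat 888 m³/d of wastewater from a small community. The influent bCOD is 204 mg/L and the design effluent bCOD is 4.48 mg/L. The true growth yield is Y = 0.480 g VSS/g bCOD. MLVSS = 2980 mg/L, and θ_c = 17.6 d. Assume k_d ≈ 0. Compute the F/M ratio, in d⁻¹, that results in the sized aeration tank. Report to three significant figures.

With k_d = 0 the design equation reduces to V = Y Q (S₀−S) θ_c / X = 0.480 × 888 × (204 − 4.48) × 17.6 / 2980 = 502.3 m³.
F/M = Q·S₀ / (V·X) = 888 × 204 / (502.3 × 2980) = 0.1210 g bCOD·(g VSS·d)⁻¹.

F/M ≈ 0.121 d⁻¹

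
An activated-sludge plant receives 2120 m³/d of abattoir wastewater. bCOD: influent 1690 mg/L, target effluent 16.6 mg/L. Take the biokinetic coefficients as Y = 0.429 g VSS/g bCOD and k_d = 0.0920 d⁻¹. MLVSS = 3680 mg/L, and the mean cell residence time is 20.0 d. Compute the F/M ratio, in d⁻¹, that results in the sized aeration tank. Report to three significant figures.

F/M ≈ 0.334 d⁻¹

Rearranging the biomass balance for a CMAS with decay, V = Y·Q·ΔS·θ_c / [X·(1+k_d θ_c)] = 0.429 × 2120 × (1690 − 16.6) × 20.0 / [3680 × (1 + 0.0920 × 20.0)] = 3.04×10^7 / 10451 = 2912 m³.
Food-to-microorganism ratio F/M = Q S₀ / (V X) = 2120 × 1690 / (2912 × 3680) = 0.3343 d⁻¹.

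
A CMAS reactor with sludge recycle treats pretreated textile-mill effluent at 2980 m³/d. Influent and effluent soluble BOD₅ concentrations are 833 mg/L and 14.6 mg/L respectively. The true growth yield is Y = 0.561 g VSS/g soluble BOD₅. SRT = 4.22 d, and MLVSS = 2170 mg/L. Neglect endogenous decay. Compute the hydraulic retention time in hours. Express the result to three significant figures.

τ ≈ 21.4 h

V·X = Y·Q·ΔS·θ_c gives V = 0.561 × 2980 × (833 − 14.6) × 4.22 / 2170 = 2661 m³.
Hydraulic retention time τ = V/Q = 2661 / 2980 = 0.8929 d = 21.43 h.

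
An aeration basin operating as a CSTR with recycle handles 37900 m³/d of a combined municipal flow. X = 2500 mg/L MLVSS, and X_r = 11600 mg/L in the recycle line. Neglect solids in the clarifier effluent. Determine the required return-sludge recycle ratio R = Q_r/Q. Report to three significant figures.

R ≈ 0.275

Mass balance around the secondary clarifier (neglecting effluent solids): R = X / (X_r − X) = 2500 / (11600 − 2500) = 0.2747.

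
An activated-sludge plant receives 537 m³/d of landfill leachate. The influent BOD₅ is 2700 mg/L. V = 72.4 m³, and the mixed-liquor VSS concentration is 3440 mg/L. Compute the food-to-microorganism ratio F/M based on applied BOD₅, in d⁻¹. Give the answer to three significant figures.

Food-to-microorganism ratio F/M = Q S₀ / (V X) = 537 × 2700 / (72.40 × 3440) = 5.822 d⁻¹.

F/M ≈ 5.82 d⁻¹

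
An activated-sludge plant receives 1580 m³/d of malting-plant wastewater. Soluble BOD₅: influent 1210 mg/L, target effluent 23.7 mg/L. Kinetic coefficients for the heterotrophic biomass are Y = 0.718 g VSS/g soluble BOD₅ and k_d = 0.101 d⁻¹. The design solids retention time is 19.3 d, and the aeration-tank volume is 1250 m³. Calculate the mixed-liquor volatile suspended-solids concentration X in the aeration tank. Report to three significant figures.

X ≈ 7050 mg/L

From V·X·(1 + k_d·θ_c) = Y·Q·(S₀ − S)·θ_c: X = 0.718 × 1580 × (1210 − 23.7) × 19.3 / [1250 × (1 + 0.101 × 19.3)] = 7045 mg/L.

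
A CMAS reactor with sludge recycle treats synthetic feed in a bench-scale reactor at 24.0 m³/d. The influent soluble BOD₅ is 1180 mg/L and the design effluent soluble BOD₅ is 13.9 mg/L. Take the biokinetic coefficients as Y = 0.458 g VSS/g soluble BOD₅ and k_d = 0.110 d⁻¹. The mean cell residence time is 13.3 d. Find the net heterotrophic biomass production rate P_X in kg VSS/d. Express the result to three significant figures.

The observed yield is Y_obs = Y/(1 + k_d·θ_c) = 0.458 / (1 + 0.110 × 13.3) = 0.458 / 2.463 = 0.1860 g VSS per g soluble BOD₅ removed.
Mass of soluble BOD₅ removed per day: Q(S₀ − S) = 24.0 × 1166 g/m³ = 27.99 kg/d.
P_X = Y_obs · Q(S₀ − S) = 0.1860 × 27.99 = 5.204 kg VSS/d.

P_X ≈ 5.20 kg VSS/d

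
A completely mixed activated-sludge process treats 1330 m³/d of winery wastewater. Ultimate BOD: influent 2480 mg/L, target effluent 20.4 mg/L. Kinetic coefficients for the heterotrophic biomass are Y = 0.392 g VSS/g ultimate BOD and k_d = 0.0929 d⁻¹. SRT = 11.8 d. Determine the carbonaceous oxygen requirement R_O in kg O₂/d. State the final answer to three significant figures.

Observed yield with endogenous decay: Y_obs = Y / (1 + k_d·θ_c) = 0.392 / (1 + 0.0929 × 11.8) = 0.392 / 2.096 = 0.1870 g VSS/g ultimate BOD.
Mass of ultimate BOD removed per day: Q(S₀ − S) = 1330 × 2460 g/m³ = 3271 kg/d.
Net sludge production P_X = 0.1870 × 3271 = 611.7 kg VSS/d.
R_O = Q·(S₀ − S) − 1.42·P_X = 3271 − 1.42 × 611.7 = 2403 kg O₂/d.

R_O ≈ 2400 kg O₂/d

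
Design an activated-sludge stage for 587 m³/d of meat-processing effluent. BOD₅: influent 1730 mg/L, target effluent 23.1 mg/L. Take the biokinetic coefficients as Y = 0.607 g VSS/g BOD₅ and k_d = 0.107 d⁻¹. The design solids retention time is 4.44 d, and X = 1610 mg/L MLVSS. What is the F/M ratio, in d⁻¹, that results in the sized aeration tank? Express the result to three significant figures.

F/M ≈ 0.555 d⁻¹

Steady-state biomass mass balance: V·X·(1 + k_d·θ_c) = Y·Q·(S₀ − S)·θ_c, so V = 0.607 × 587 × (1730 − 23.1) × 4.44 / [1610 × (1 + 0.107 × 4.44)] = 2.7×10^6 / 2375 = 1137 m³.
Food-to-microorganism ratio F/M = Q S₀ / (V X) = 587 × 1730 / (1137 × 1610) = 0.5547 d⁻¹.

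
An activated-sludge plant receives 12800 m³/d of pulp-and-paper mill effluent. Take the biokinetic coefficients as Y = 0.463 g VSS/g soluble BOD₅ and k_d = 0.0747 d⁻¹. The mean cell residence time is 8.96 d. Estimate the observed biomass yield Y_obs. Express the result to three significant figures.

Y_obs ≈ 0.277 g VSS/g soluble BOD₅

Correct the yield for decay: Y_obs = Y/(1 + k_d θ_c) = 0.463 / (1 + 0.0747 × 8.96) = 0.463 / 1.669 = 0.2774.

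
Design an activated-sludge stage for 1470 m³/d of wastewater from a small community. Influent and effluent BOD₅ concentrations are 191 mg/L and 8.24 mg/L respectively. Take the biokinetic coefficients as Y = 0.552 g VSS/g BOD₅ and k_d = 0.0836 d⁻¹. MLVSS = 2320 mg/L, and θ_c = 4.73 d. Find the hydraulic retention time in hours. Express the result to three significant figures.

τ ≈ 3.54 h

Steady-state biomass mass balance: V·X·(1 + k_d·θ_c) = Y·Q·(S₀ − S)·θ_c, so V = 0.552 × 1470 × (191 − 8.24) × 4.73 / [2320 × (1 + 0.0836 × 4.73)] = 7.01×10^5 / 3237 = 216.7 m³.
Hydraulic retention time τ = V/Q = 216.7 / 1470 = 0.1474 d = 3.538 h.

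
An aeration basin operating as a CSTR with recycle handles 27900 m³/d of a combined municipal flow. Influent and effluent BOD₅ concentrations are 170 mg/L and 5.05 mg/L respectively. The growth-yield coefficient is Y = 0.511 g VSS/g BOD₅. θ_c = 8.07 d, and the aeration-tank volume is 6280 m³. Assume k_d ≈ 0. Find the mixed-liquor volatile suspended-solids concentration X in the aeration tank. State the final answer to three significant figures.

Without decay, X = Y Q (S₀−S) θ_c / V = 0.511 × 27900 × (170 − 5.05) × 8.07 / 6280 = 3022 mg/L.

X ≈ 3020 mg/L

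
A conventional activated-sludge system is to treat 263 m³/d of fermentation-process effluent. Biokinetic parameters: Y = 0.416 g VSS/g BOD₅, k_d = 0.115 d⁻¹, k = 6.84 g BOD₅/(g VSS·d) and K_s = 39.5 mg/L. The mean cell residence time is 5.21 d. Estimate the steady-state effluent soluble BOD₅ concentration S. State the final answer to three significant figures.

For a completely mixed reactor with recycle the Lawrence–McCarty relation gives S = K_s·(1 + k_d·θ_c) / [θ_c·(Y·k − k_d) − 1] = 39.5 × (1 + 0.115 × 5.21) / [5.21 × (0.416 × 6.84 − 0.115) − 1] = 63.17 / 13.23 = 4.776 mg/L.

S ≈ 4.78 mg/L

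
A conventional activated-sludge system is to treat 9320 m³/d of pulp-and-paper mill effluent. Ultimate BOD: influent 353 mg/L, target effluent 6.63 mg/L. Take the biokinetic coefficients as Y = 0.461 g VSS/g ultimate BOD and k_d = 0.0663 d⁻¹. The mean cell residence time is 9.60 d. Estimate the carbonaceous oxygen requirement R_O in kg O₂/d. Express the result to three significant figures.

Y_obs = Y / (1 + k_d θ_c) = 0.461 / (1 + 0.0663 × 9.60) = 0.461 / 1.636 = 0.2817.
Q·(S₀ − S) = 9320 × (353 − 6.63) × 10⁻³ = 3228 kg/d removed.
P_X = Y_obs·Q·(S₀ − S) = 0.2817 × 3228 = 909.4 kg VSS/d.
Carbonaceous O₂ demand = substrate oxidised − cell-mass equivalent = 3228 − 1.42 × 909.4 = 1937 kg O₂/d.

R_O ≈ 1940 kg O₂/d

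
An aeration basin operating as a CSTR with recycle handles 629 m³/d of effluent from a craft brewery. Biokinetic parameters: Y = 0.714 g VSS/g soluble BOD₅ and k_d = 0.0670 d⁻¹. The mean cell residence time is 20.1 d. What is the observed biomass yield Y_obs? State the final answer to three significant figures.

Y_obs ≈ 0.304 g VSS/g soluble BOD₅

Observed yield with endogenous decay: Y_obs = Y / (1 + k_d·θ_c) = 0.714 / (1 + 0.0670 × 20.1) = 0.714 / 2.347 = 0.3043 g VSS/g soluble BOD₅.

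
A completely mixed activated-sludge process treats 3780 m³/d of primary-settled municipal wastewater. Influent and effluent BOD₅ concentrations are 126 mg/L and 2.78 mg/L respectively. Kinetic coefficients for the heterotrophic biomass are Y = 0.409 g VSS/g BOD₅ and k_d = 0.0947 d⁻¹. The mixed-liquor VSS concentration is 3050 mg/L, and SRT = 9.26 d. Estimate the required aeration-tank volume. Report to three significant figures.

Steady-state biomass mass balance: V·X·(1 + k_d·θ_c) = Y·Q·(S₀ − S)·θ_c, so V = 0.409 × 3780 × (126 − 2.78) × 9.26 / [3050 × (1 + 0.0947 × 9.26)] = 1.76×10^6 / 5725 = 308.1 m³.

V ≈ 308 m³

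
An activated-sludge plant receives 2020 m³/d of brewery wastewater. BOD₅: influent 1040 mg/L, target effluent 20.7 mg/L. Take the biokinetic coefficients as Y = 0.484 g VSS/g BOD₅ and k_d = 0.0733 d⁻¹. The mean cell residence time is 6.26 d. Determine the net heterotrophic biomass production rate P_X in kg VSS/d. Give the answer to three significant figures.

P_X ≈ 683 kg VSS/d

Correct the yield for decay: Y_obs = Y/(1 + k_d θ_c) = 0.484 / (1 + 0.0733 × 6.26) = 0.484 / 1.459 = 0.3318.
Substrate removed = Q·(S₀ − S) = 2020 m³/d × (1040 − 20.7) g/m³ = 2.06×10^6 g/d = 2059 kg/d.
Biomass produced: P_X = Y_obs·Q·ΔS = 0.3318 × 2059 ≈ 683.1 kg VSS/d.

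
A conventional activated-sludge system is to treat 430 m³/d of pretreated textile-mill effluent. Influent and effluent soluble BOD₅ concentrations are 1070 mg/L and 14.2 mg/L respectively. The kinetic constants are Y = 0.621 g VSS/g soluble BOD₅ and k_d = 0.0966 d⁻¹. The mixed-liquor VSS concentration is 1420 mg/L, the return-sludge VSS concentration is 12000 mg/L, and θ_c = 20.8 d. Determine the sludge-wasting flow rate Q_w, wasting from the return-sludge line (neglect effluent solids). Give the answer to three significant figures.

Q_w ≈ 7.81 m³/d

Steady-state biomass mass balance: V·X·(1 + k_d·θ_c) = Y·Q·(S₀ − S)·θ_c, so V = 0.621 × 430 × (1070 − 14.2) × 20.8 / [1420 × (1 + 0.0966 × 20.8)] = 5.86×10^6 / 4273 = 1372 m³.
Q_w = (V·X)/(θ_c X_r) = 1372 × 1420 / (20.8 × 12000) = 7.807 m³/d.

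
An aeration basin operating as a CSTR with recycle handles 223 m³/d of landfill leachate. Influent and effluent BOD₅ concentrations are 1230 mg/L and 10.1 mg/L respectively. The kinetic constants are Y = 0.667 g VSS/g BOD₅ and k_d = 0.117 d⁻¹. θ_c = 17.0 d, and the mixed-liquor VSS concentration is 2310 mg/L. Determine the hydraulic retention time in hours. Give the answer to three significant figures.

τ ≈ 48.1 h

Rearranging the biomass balance for a CMAS with decay, V = Y·Q·ΔS·θ_c / [X·(1+k_d θ_c)] = 0.667 × 223 × (1230 − 10.1) × 17.0 / [2310 × (1 + 0.117 × 17.0)] = 3.08×10^6 / 6905 = 446.8 m³.
Hydraulic retention time τ = V/Q = 446.8 / 223 = 2.003 d = 48.08 h.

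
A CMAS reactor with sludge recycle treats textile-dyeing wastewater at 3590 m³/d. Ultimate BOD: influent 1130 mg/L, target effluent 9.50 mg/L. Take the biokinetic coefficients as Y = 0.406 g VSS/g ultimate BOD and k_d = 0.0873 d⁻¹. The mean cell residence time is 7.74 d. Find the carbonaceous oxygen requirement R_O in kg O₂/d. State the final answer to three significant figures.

Correct the yield for decay: Y_obs = Y/(1 + k_d θ_c) = 0.406 / (1 + 0.0873 × 7.74) = 0.406 / 1.676 = 0.2423.
Substrate removed = Q·(S₀ − S) = 3590 m³/d × (1130 − 9.50) g/m³ = 4.02×10^6 g/d = 4023 kg/d.
Net sludge production P_X = 0.2423 × 4023 = 974.6 kg VSS/d.
Carbonaceous O₂ demand = substrate oxidised − cell-mass equivalent = 4023 − 1.42 × 974.6 = 2639 kg O₂/d.

R_O ≈ 2640 kg O₂/d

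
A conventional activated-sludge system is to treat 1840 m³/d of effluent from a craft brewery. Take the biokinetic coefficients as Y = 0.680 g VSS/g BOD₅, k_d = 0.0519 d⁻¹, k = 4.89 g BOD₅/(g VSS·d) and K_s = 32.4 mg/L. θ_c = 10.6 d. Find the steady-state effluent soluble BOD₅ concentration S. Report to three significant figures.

S ≈ 1.49 mg/L

From the Monod/SRT balance for a CMAS, S = K_s·(1+k_d θ_c)/[θ_c·(Y k − k_d) − 1] = 32.4 × (1 + 0.0519 × 10.6) / [10.6 × (0.680 × 4.89 − 0.0519) − 1] = 50.22 / 33.70 = 1.490 mg/L.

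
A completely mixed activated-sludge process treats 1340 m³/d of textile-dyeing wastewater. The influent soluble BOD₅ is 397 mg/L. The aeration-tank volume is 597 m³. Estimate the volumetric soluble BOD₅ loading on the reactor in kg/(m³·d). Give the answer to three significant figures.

L_v ≈ 0.891 kg soluble BOD₅/(m³·d)

Volumetric loading L_v = Q·S₀ / V = 1340 × 397 g/m³ / 597.0 m³ = 891.1 g/(m³·d) = 0.8911 kg soluble BOD₅/(m³·d).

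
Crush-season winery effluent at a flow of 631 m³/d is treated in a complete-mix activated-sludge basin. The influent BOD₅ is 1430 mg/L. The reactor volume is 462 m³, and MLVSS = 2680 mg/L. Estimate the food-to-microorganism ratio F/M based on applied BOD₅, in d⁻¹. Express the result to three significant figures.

F/M ≈ 0.729 d⁻¹

F/M = applied load / biomass = Q·S₀/(V·X) = 631 × 1430 / (462.0 × 2680) = 0.7288 d⁻¹.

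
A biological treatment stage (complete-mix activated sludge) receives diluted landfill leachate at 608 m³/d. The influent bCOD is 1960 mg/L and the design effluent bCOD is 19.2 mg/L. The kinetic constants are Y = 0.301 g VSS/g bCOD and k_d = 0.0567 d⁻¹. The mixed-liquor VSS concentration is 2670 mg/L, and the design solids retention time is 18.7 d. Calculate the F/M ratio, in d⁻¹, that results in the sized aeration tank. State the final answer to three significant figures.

F/M ≈ 0.370 d⁻¹

Rearranging the biomass balance for a CMAS with decay, V = Y·Q·ΔS·θ_c / [X·(1+k_d θ_c)] = 0.301 × 608 × (1960 − 19.2) × 18.7 / [2670 × (1 + 0.0567 × 18.7)] = 6.64×10^6 / 5501 = 1207 m³.
F/M = applied load / biomass = Q·S₀/(V·X) = 608 × 1960 / (1207 × 2670) = 0.3697 d⁻¹.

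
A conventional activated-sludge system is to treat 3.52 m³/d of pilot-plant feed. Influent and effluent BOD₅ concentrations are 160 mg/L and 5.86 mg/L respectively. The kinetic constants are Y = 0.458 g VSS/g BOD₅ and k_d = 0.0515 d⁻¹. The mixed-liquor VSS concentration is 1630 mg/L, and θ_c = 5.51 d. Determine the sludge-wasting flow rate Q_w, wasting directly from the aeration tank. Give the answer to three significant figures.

Q_w ≈ 0.119 m³/d

Steady-state biomass mass balance: V·X·(1 + k_d·θ_c) = Y·Q·(S₀ − S)·θ_c, so V = 0.458 × 3.52 × (160 − 5.86) × 5.51 / [1630 × (1 + 0.0515 × 5.51)] = 1.37×10^3 / 2093 = 0.6543 m³.
With mixed-liquor wasting, θ_c = V/Q_w, so Q_w = V/θ_c = 0.6543/5.51 = 0.1188 m³/d.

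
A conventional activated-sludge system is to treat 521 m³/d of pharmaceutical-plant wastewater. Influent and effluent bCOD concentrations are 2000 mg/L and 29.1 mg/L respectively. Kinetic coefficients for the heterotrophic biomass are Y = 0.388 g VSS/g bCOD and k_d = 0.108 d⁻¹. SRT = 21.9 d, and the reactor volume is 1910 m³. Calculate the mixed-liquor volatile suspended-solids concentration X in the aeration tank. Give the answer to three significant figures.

X ≈ 1360 mg/L

Solving the biomass balance for X: X = Y Q (S₀−S) θ_c / [V (1+k_d θ_c)] = 0.388 × 521 × (2000 − 29.1) × 21.9 / [1910 × (1 + 0.108 × 21.9)] = 1357 mg/L.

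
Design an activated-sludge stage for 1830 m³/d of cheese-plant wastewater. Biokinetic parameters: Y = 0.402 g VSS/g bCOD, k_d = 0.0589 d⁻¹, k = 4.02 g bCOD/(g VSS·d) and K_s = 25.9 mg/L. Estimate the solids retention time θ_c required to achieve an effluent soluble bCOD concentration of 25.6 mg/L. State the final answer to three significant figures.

From 1/θ_c = Y·k·S/(K_s + S) − k_d: Y·k·S/(K_s+S) = 0.402 × 4.02 × 25.6 / (25.9 + 25.6) = 0.8033 d⁻¹.
1/θ_c = 0.8033 − 0.0589 = 0.7444 d⁻¹, so θ_c = 1.343 d.

θ_c ≈ 1.34 d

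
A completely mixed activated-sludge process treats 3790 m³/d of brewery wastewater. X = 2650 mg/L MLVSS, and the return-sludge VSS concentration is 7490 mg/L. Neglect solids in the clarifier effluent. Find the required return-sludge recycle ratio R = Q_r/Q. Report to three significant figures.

R ≈ 0.548

Mass balance around the secondary clarifier (neglecting effluent solids): R = X / (X_r − X) = 2650 / (7490 − 2650) = 0.5475.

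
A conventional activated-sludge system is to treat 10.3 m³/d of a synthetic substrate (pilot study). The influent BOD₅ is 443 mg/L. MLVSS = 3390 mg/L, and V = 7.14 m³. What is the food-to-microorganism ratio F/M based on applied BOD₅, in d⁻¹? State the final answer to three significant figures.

F/M ≈ 0.189 d⁻¹

F/M = applied load / biomass = Q·S₀/(V·X) = 10.3 × 443 / (7.140 × 3390) = 0.1885 d⁻¹.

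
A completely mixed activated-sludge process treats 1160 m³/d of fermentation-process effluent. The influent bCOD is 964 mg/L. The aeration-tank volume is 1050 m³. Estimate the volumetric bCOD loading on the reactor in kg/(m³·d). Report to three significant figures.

L_v ≈ 1.06 kg bCOD/(m³·d)

Applied bCOD load per unit volume = Q·S₀/V = (1160 × 964/1000)/1050 = 1.065 kg bCOD·m⁻³·d⁻¹.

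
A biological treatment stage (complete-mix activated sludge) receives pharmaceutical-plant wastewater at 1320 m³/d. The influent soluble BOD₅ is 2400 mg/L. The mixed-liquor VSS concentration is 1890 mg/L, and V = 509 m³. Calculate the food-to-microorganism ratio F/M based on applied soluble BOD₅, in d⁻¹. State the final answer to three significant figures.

F/M ≈ 3.29 d⁻¹

F/M = applied load / biomass = Q·S₀/(V·X) = 1320 × 2400 / (509.0 × 1890) = 3.293 d⁻¹.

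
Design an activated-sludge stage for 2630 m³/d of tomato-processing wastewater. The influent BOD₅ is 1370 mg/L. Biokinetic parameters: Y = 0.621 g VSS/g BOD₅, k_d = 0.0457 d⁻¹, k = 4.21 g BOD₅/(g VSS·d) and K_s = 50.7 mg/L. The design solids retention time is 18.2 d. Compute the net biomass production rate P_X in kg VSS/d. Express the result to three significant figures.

P_X ≈ 1220 kg VSS/d

Effluent substrate depends only on kinetics and SRT: S = K_s(1 + k_d θ_c) / [θ_c(Yk − k_d) − 1] = 50.7 × (1 + 0.0457 × 18.2) / [18.2 × (0.621 × 4.21 − 0.0457) − 1] = 92.87 / 45.75 = 2.030 mg/L.
Y_obs = Y / (1 + k_d θ_c) = 0.621 / (1 + 0.0457 × 18.2) = 0.621 / 1.832 = 0.3390.
Mass of BOD₅ removed per day: Q(S₀ − S) = 2630 × 1368 g/m³ = 3598 kg/d.
Net biomass production P_X = Y_obs × Q·(S₀ − S) = 0.3390 × 3598 = 1220 kg VSS/d.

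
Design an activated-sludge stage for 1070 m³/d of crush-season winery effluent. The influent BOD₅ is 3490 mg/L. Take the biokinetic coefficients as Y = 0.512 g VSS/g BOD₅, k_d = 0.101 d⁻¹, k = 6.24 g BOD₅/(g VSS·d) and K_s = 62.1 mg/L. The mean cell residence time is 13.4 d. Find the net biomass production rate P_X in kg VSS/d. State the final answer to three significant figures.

From the Monod/SRT balance for a CMAS, S = K_s·(1+k_d θ_c)/[θ_c·(Y k − k_d) − 1] = 62.1 × (1 + 0.101 × 13.4) / [13.4 × (0.512 × 6.24 − 0.101) − 1] = 146.1 / 40.46 = 3.612 mg/L.
The observed yield is Y_obs = Y/(1 + k_d·θ_c) = 0.512 / (1 + 0.101 × 13.4) = 0.512 / 2.353 = 0.2176 g VSS per g BOD₅ removed.
ΔS = 3490 − 3.61 = 3486 mg/L, so the substrate removal rate is 1070 × 3486/1000 = 3730 kg BOD₅/d.
Biomass produced: P_X = Y_obs·Q·ΔS = 0.2176 × 3730 ≈ 811.6 kg VSS/d.

P_X ≈ 812 kg VSS/d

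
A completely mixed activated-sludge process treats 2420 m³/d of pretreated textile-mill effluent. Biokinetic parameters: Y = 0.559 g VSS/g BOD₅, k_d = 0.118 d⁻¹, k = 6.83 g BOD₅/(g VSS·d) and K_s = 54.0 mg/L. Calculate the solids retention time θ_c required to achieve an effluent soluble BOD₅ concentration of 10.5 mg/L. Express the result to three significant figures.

θ_c ≈ 1.99 d

Specific growth rate at S = 10.5 mg/L: μ = YkS/(K_s+S) = 0.559·6.83·10.5/(54.0+10.5) = 0.6215 d⁻¹.
θ_c = 1/(μ − k_d) = 1/(0.6215 − 0.118) = 1/0.5035 = 1.986 d.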